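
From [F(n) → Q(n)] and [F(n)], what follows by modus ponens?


Modus ponens: from (P → Q) and P, infer Q.
P = 'F(n)' is asserted, and P → Q holds, so Q follows.

Q(n).


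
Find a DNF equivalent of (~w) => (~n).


Step 1: Rewrite (¬w) → (¬n) as ¬(¬w) ∨ (¬n).
Step 2: Eliminate any double negations (¬¬X = X).

w | (~n)


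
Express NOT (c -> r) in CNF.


Step 1: Rewrite c → r as ¬c ∨ r.
Step 2: Negate: ¬(¬c ∨ r) = c ∧ ¬r (De Morgan + double negation).

c AND (NOT r)


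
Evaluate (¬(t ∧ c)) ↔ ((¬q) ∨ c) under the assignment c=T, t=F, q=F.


Substitute c=T, t=F, q=F:
t ∧ c = F ∧ T = F
¬(t ∧ c) = T
¬q = T
(¬q) ∨ c = T ∨ T = T
(¬(t ∧ c)) ↔ ((¬q) ∨ c) = T ↔ T = T

T


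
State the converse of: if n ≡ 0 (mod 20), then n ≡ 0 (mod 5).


The converse of (P → Q) is (Q → P). It is not in general equivalent to the original.
Here P = 'n ≡ 0 (mod 20)' and Q = 'n ≡ 0 (mod 5)'.

If n ≡ 0 (mod 5), then n ≡ 0 (mod 20).


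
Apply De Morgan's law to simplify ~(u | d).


De Morgan: the negation of a disjunction is the conjunction of the negations.
Distribute ~ across |, flipping it to &, and negate each literal.

(~u) & (~d)


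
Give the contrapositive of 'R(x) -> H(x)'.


The contrapositive of (P → Q) is (¬Q → ¬P); it is logically equivalent to the original.
Here P = 'R(x)' and Q = 'H(x)'.

If not (H(x)), then not (R(x)).


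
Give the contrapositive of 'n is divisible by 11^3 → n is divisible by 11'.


The contrapositive of (P → Q) is (¬Q → ¬P); it is logically equivalent to the original.
Here P = 'n is divisible by 11^3' and Q = 'n is divisible by 11'.

If not (n is divisible by 11), then not (n is divisible by 11^3).


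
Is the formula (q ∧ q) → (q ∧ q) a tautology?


Build the truth table over {q}:
q | φ
-----
F | T
T | T
Every row evaluates to true.

Yes, it is a tautology.


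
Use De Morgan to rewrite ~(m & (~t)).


De Morgan: the negation of a conjunction is the disjunction of the negations.
Distribute ~ across &, flipping it to |, and negate each literal.

(~m) | t


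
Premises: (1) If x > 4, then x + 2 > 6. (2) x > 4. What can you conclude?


Modus ponens: from (P → Q) and P, infer Q.
P = 'x > 4' is asserted, and P → Q holds, so Q follows.

x + 2 > 6.


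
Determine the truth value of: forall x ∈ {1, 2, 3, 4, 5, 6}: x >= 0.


Evaluate the predicate on each element: 1:True, 2:True, 3:True, 4:True, 5:True, 6:True.
Every element satisfies the predicate.

True


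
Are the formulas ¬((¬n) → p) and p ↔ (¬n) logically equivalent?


Compare truth tables:
n | p | φ | ψ
-------------
F | F | T | F
T | F | F | T
F | T | F | T
T | T | F | F
They differ at row 1 (n=F, p=F): φ=T but ψ=F.

No, they are not logically equivalent.


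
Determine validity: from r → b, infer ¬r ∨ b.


This matches the form of material implication: the conclusion follows in every model of the premises.

Valid.


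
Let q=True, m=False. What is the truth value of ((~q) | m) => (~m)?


Substitute q=True, m=False:
~q = False
(~q) | m = False | False = False
~m = True
((~q) | m) => (~m) = False => True = True

True


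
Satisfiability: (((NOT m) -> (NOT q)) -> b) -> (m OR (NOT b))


Search for a satisfying assignment over {b, m, q}.
Try b=F, m=F, q=F: the formula evaluates to T.
A satisfying assignment exists.

Satisfiable.


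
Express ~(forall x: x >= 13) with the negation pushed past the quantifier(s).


¬(forall x: φ) = exists x: ¬φ, and ¬(exists x: φ) = forall x: ¬φ.
Apply to the universal statement.

exists x: ~(x >= 13)


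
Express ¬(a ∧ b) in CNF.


Step 1: Apply De Morgan: ¬(a ∧ b) = ¬a ∨ ¬b.

(¬a) ∨ (¬b)


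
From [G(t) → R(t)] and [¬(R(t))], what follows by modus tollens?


Modus tollens: from (P → Q) and ¬Q, infer ¬P.
Q = 'R(t)' is denied; since P → Q, P must also fail.

Not (G(t)).


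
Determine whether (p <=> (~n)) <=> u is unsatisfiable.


Truth table over {n, p, u}:
n | p | u | φ
-------------
False | False | False | True
True | False | False | False
False | True | False | False
True | True | False | True
False | False | True | False
True | False | True | True
False | True | True | True
True | True | True | False
Satisfying assignment at row 1: n=False, p=False, u=False gives True.

No, it is not a contradiction.


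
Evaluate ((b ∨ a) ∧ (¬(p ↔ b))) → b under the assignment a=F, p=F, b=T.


Substitute a=F, p=F, b=T:
b ∨ a = T ∨ F = T
p ↔ b = F ↔ T = F
¬(p ↔ b) = T
(b ∨ a) ∧ (¬(p ↔ b)) = T ∧ T = T
((b ∨ a) ∧ (¬(p ↔ b))) → b = T → T = T

T


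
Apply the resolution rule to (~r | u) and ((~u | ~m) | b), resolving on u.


The clauses contain complementary literals u and ~u.
Resolution eliminates this pair and disjoins the remaining literals (merging duplicates).

((~r | ~m) | b)


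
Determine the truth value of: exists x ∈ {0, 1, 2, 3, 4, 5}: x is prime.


Evaluate the predicate on each element: 0:False, 1:False, 2:True, 3:True, 4:False, 5:True.
Witness x = 2 satisfies the predicate.

True


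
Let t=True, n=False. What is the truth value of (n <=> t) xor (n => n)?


Substitute t=True, n=False:
n <=> t = False <=> True = False
n => n = False => False = True
(n <=> t) xor (n => n) = False xor True = True

True


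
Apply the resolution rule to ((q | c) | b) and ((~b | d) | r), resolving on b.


The clauses contain complementary literals b and ~b.
Resolution eliminates this pair and disjoins the remaining literals (merging duplicates).

(((c | q) | r) | d)


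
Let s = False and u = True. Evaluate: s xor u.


Exclusive or is true when exactly one operand is true.
Substitute: s=False, u=True.
False xor True evaluates to True.

True


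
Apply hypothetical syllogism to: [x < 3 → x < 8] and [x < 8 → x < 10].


Hypothetical syllogism: from (P → Q) and (Q → R), infer (P → R).
Chain the two implications through the shared middle term 'x < 8'.

x < 3 → x < 10


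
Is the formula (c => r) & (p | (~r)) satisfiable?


Search for a satisfying assignment over {c, p, r}.
Try c=False, p=False, r=False: the formula evaluates to True.
A satisfying assignment exists.

Satisfiable.


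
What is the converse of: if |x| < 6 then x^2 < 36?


The converse of (P → Q) is (Q → P). It is not in general equivalent to the original.
Here P = '|x| < 6' and Q = 'x^2 < 36'.

If x^2 < 36, then |x| < 6.


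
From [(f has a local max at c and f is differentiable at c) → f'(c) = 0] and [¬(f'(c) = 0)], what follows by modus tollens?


Modus tollens: from (P → Q) and ¬Q, infer ¬P.
Q = 'f'(c) = 0' is denied; since P → Q, P must also fail.

Not ((f has a local max at c and f is differentiable at c)).


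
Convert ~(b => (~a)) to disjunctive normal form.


Step 1: Rewrite implication then negate: ¬(¬b ∨ (¬a)) = b ∧ ¬(¬a).
Step 2: Eliminate any double negations (¬¬X = X).

b & a


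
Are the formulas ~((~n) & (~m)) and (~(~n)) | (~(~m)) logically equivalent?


Compare truth tables:
m | n | φ | ψ
-------------
False | False | False | False
True | False | True | True
False | True | True | True
True | True | True | True
The columns φ and ψ agree on every row.

Yes, they are logically equivalent.


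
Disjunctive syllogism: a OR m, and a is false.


Disjunctive syllogism: from (P ∨ Q) and ¬P, infer Q.
One disjunct, 'a', is ruled out; the other must hold.

m


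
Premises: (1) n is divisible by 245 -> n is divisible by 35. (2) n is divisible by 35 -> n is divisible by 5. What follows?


Hypothetical syllogism: from (P → Q) and (Q → R), infer (P → R).
Chain the two implications through the shared middle term 'n is divisible by 35'.

n is divisible by 245 -> n is divisible by 5


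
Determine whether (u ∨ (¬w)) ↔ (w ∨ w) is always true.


Build the truth table over {u, w}:
u | w | φ
---------
F | F | F
T | F | F
F | T | F
T | T | T
Counterexample at row 1: with u=F, w=F, the formula is F.

No, it is not a tautology.


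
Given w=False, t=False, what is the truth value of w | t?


Disjunction is false only when both operands are false.
Substitute: w=False, t=False.
False | False evaluates to False.

False


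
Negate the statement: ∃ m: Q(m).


¬(∀ x: φ) = ∃ x: ¬φ, and ¬(∃ x: φ) = ∀ x: ¬φ.
Apply to the existential statement.

∀ m: ¬(Q(m))


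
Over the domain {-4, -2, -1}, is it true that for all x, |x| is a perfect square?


Evaluate the predicate on each element: -4:T, -2:F, -1:T.
Counterexample x = -2 fails the predicate.

F


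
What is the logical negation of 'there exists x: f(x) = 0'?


¬(for all x: φ) = there exists x: ¬φ, and ¬(there exists x: φ) = for all x: ¬φ.
Apply to the existential statement.

for all x: NOT(f(x) = 0)


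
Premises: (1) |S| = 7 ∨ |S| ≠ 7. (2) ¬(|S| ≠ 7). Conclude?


Disjunctive syllogism: from (P ∨ Q) and ¬P, infer Q.
One disjunct, '|S| ≠ 7', is ruled out; the other must hold.

|S| = 7


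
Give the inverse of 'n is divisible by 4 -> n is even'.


The inverse of (P → Q) is (¬P → ¬Q). It is equivalent to the converse, not to the original.
Here P = 'n is divisible by 4' and Q = 'n is even'.

If not (n is divisible by 4), then not (n is even).


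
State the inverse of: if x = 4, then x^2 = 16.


The inverse of (P → Q) is (¬P → ¬Q). It is equivalent to the converse, not to the original.
Here P = 'x = 4' and Q = 'x^2 = 16'.

If not (x = 4), then not (x^2 = 16).


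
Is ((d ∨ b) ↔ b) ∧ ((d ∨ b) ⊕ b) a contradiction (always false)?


Truth table over {b, d}:
b | d | φ
---------
F | F | F
T | F | F
F | T | F
T | T | F
Every row is false.

Yes, it is a contradiction.


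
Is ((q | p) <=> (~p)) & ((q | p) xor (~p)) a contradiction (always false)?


Truth table over {p, q}:
p | q | φ
---------
False | False | False
True | False | False
False | True | False
True | True | False
Every row is false.

Yes, it is a contradiction.


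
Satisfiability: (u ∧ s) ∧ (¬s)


Check all 4 assignments over {s, u}:
s | u | φ
---------
F | F | F
T | F | F
F | T | F
T | T | F
No assignment makes the formula true.

Unsatisfiable.


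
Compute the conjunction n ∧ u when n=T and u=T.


Conjunction is true only when both operands are true.
Substitute: n=T, u=T.
T ∧ T evaluates to T.

T


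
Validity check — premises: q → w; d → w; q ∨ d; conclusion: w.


This matches the form of proof by cases: the conclusion follows in every model of the premises.

Valid.


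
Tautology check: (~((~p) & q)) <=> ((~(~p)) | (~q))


Build the truth table over {p, q}:
p | q | φ
---------
False | False | True
True | False | True
False | True | True
True | True | True
Every row evaluates to true.

Yes, it is a tautology.


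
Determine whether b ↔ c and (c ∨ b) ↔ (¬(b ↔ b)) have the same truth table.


Compare truth tables:
b | c | φ | ψ
-------------
F | F | T | T
T | F | F | F
F | T | F | F
T | T | T | F
They differ at row 4 (b=T, c=T): φ=T but ψ=F.

No, they are not logically equivalent.


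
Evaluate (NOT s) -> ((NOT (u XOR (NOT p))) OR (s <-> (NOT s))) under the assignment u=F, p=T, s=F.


Substitute u=F, p=T, s=F:
NOT s = T
NOT p = F
u XOR (NOT p) = F XOR F = F
NOT (u XOR (NOT p)) = T
NOT s = T
s <-> (NOT s) = F <-> T = F
(NOT (u XOR (NOT p))) OR (s <-> (NOT s)) = T OR F = T
(NOT s) -> ((NOT (u XOR (NOT p))) OR (s <-> (NOT s))) = T -> T = T

T


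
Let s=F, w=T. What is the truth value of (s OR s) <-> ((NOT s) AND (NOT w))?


Substitute s=F, w=T:
s OR s = F OR F = F
NOT s = T
NOT w = F
(NOT s) AND (NOT w) = T AND F = F
(s OR s) <-> ((NOT s) AND (NOT w)) = F <-> F = T

T


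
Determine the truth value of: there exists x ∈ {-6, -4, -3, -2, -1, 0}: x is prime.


Evaluate the predicate on each element: -6:F, -4:F, -3:F, -2:F, -1:F, 0:F.
No element satisfies the predicate.

F


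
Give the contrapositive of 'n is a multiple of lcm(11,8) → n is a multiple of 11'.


The contrapositive of (P → Q) is (¬Q → ¬P); it is logically equivalent to the original.
Here P = 'n is a multiple of lcm(11,8)' and Q = 'n is a multiple of 11'.

If not (n is a multiple of 11), then not (n is a multiple of lcm(11,8)).


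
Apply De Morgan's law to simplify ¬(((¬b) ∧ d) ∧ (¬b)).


De Morgan: the negation of a conjunction is the disjunction of the negations.
Distribute ¬ across ∧, flipping it to ∨, and negate each literal.

(b ∨ (¬d)) ∨ b


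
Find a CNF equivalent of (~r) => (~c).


Step 1: Rewrite (¬r) → (¬c) as ¬(¬r) ∨ (¬c).
Step 2: Eliminate any double negations (¬¬X = X).

r | (~c)


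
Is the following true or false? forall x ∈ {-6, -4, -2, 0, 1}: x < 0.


Evaluate the predicate on each element: -6:True, -4:True, -2:True, 0:False, 1:False.
Counterexample x = 0 fails the predicate.

False


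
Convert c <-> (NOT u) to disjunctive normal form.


Step 1: c ↔ (¬u) is true exactly when both agree: (c ∧ (¬u)) ∨ (¬c ∧ ¬(¬u)).
Step 2: Eliminate any double negations (¬¬X = X).

(c AND (NOT u)) OR ((NOT c) AND u)


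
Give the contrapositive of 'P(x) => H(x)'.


The contrapositive of (P → Q) is (¬Q → ¬P); it is logically equivalent to the original.
Here P = 'P(x)' and Q = 'H(x)'.

If not (H(x)), then not (P(x)).


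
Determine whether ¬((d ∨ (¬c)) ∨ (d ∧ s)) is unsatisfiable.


Truth table over {c, d, s}:
c | d | s | φ
-------------
F | F | F | F
T | F | F | T
F | T | F | F
T | T | F | F
F | F | T | F
T | F | T | T
F | T | T | F
T | T | T | F
Satisfying assignment at row 2: c=T, d=F, s=F gives T.

No, it is not a contradiction.


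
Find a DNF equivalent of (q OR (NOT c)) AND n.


Step 1: Distribute ∧ over ∨: (q ∨ (¬c)) ∧ n = (q ∧ n) ∨ ((¬c) ∧ n).

(q AND n) OR ((NOT c) AND n)


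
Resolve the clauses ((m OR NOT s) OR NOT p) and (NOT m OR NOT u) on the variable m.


The clauses contain complementary literals m and NOTm.
Resolution eliminates this pair and disjoins the remaining literals (merging duplicates).

((NOT s OR NOT p) OR NOT u)


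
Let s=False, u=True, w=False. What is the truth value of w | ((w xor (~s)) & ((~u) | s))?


Substitute s=False, u=True, w=False:
~s = True
w xor (~s) = False xor True = True
~u = False
(~u) | s = False | False = False
(w xor (~s)) & ((~u) | s) = True & False = False
w | ((w xor (~s)) & ((~u) | s)) = False | False = False

False


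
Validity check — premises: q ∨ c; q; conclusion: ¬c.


This is affirming a disjunct (fallacy). There exist truth assignments where the premises are all true but the conclusion is false.

Invalid.


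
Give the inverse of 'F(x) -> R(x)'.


The inverse of (P → Q) is (¬P → ¬Q). It is equivalent to the converse, not to the original.
Here P = 'F(x)' and Q = 'R(x)'.

If not (F(x)), then not (R(x)).


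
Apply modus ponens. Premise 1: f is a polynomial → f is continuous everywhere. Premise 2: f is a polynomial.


Modus ponens: from (P → Q) and P, infer Q.
P = 'f is a polynomial' is asserted, and P → Q holds, so Q follows.

f is continuous everywhere.


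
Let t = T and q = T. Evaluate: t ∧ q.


Conjunction is true only when both operands are true.
Substitute: t=T, q=T.
T ∧ T evaluates to T.

T


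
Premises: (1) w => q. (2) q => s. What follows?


Hypothetical syllogism: from (P → Q) and (Q → R), infer (P → R).
Chain the two implications through the shared middle term 'q'.

w => s


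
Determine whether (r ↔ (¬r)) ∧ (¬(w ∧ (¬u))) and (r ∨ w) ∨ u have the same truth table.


Compare truth tables:
r | u | w | φ | ψ
-----------------
F | F | F | F | F
T | F | F | F | T
F | T | F | F | T
T | T | F | F | T
F | F | T | F | T
T | F | T | F | T
F | T | T | F | T
T | T | T | F | T
They differ at row 2 (r=T, u=F, w=F): φ=F but ψ=T.

No, they are not logically equivalent.


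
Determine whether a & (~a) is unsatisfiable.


Truth table over {a}:
a | φ
-----
False | False
True | False
Every row is false.

Yes, it is a contradiction.


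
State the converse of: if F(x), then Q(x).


The converse of (P → Q) is (Q → P). It is not in general equivalent to the original.
Here P = 'F(x)' and Q = 'Q(x)'.

If Q(x), then F(x).


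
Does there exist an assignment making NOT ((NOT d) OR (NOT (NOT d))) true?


Check all 2 assignments over {d}:
d | φ
-----
F | F
T | F
No assignment makes the formula true.

Unsatisfiable.


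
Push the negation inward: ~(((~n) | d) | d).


De Morgan: the negation of a disjunction is the conjunction of the negations.
Distribute ~ across |, flipping it to &, and negate each literal.

(n & (~d)) & (~d)


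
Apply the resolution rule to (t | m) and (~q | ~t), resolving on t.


The clauses contain complementary literals t and ~t.
Resolution eliminates this pair and disjoins the remaining literals (merging duplicates).

(m | ~q)


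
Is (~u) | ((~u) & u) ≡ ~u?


Compare truth tables:
u | φ | ψ
---------
False | True | True
True | False | False
The columns φ and ψ agree on every row.

Yes, they are logically equivalent.


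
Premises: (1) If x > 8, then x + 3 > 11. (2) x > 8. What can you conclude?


Modus ponens: from (P → Q) and P, infer Q.
P = 'x > 8' is asserted, and P → Q holds, so Q follows.

x + 3 > 11.


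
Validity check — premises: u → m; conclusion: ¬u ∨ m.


This matches the form of material implication: the conclusion follows in every model of the premises.

Valid.


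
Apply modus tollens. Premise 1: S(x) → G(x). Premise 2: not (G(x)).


Modus tollens: from (P → Q) and ¬Q, infer ¬P.
Q = 'G(x)' is denied; since P → Q, P must also fail.

Not (S(x)).


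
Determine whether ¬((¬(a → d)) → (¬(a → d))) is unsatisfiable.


Truth table over {a, d}:
a | d | φ
---------
F | F | F
T | F | F
F | T | F
T | T | F
Every row is false.

Yes, it is a contradiction.


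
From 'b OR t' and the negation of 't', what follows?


Disjunctive syllogism: from (P ∨ Q) and ¬P, infer Q.
One disjunct, 't', is ruled out; the other must hold.

b


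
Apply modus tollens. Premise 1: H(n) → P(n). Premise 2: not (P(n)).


Modus tollens: from (P → Q) and ¬Q, infer ¬P.
Q = 'P(n)' is denied; since P → Q, P must also fail.

Not (H(n)).


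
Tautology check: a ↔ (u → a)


Build the truth table over {a, u}:
a | u | φ
---------
F | F | F
T | F | T
F | T | T
T | T | T
Counterexample at row 1: with a=F, u=F, the formula is F.

No, it is not a tautology.


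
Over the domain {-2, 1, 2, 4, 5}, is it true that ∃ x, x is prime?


Evaluate the predicate on each element: -2:F, 1:F, 2:T, 4:F, 5:T.
Witness x = 2 satisfies the predicate.

T


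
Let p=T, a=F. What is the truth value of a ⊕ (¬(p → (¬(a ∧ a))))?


Substitute p=T, a=F:
a ∧ a = F ∧ F = F
¬(a ∧ a) = T
p → (¬(a ∧ a)) = T → T = T
¬(p → (¬(a ∧ a))) = F
a ⊕ (¬(p → (¬(a ∧ a)))) = F ⊕ F = F

F


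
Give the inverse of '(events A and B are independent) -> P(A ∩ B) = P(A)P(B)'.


The inverse of (P → Q) is (¬P → ¬Q). It is equivalent to the converse, not to the original.
Here P = '(events A and B are independent)' and Q = 'P(A ∩ B) = P(A)P(B)'.

If not ((events A and B are independent)), then not (P(A ∩ B) = P(A)P(B)).


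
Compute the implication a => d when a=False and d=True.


Implication is false only when antecedent is true and consequent is false.
Substitute: a=False, d=True.
False => True evaluates to True.

True


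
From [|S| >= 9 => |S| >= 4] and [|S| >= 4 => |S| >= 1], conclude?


Hypothetical syllogism: from (P → Q) and (Q → R), infer (P → R).
Chain the two implications through the shared middle term '|S| >= 4'.

|S| >= 9 => |S| >= 1


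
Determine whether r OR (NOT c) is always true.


Build the truth table over {c, r}:
c | r | φ
---------
F | F | T
T | F | F
F | T | T
T | T | T
Counterexample at row 2: with c=T, r=F, the formula is F.

No, it is not a tautology.


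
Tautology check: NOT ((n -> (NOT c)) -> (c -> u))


Build the truth table over {c, n, u}:
c | n | u | φ
-------------
F | F | F | F
T | F | F | T
F | T | F | F
T | T | F | F
F | F | T | F
T | F | T | F
F | T | T | F
T | T | T | F
Counterexample at row 1: with c=F, n=F, u=F, the formula is F.

No, it is not a tautology.


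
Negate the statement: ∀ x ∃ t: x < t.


Negation flips each quantifier (∀↔∃) and negates the inner predicate.
¬(∀ x ∃ t: φ) = ∃ x ∀ t: ¬φ.

∃ x ∀ t: ¬(x < t)


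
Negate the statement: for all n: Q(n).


¬(for all x: φ) = there exists x: ¬φ, and ¬(there exists x: φ) = for all x: ¬φ.
Apply to the universal statement.

there exists n: NOT(Q(n))


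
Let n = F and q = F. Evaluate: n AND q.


Conjunction is true only when both operands are true.
Substitute: n=F, q=F.
F AND F evaluates to F.

F


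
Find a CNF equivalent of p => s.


Step 1: Rewrite p → s as ¬p ∨ s.

(~p) | s


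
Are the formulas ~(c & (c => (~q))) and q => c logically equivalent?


Compare truth tables:
c | q | φ | ψ
-------------
False | False | True | True
True | False | False | True
False | True | True | False
True | True | True | True
They differ at row 2 (c=True, q=False): φ=False but ψ=True.

No, they are not logically equivalent.


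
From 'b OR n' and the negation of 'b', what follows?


Disjunctive syllogism: from (P ∨ Q) and ¬P, infer Q.
One disjunct, 'b', is ruled out; the other must hold.

n


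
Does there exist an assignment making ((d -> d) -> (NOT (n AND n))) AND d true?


Search for a satisfying assignment over {d, n}.
Try d=T, n=F: the formula evaluates to T.
A satisfying assignment exists.

Satisfiable.


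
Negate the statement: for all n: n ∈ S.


¬(for all x: φ) = there exists x: ¬φ, and ¬(there exists x: φ) = for all x: ¬φ.
Apply to the universal statement.

there exists n: NOT(n ∈ S)


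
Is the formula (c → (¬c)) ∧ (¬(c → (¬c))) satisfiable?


Check all 2 assignments over {c}:
c | φ
-----
F | F
T | F
No assignment makes the formula true.

Unsatisfiable.


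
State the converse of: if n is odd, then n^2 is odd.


The converse of (P → Q) is (Q → P). It is not in general equivalent to the original.
Here P = 'n is odd' and Q = 'n^2 is odd'.

If n^2 is odd, then n is odd.


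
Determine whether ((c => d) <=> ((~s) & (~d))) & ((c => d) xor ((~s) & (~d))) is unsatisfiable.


Truth table over {c, d, s}:
c | d | s | φ
-------------
False | False | False | False
True | False | False | False
False | True | False | False
True | True | False | False
False | False | True | False
True | False | True | False
False | True | True | False
True | True | True | False
Every row is false.

Yes, it is a contradiction.


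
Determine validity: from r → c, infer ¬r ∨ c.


This matches the form of material implication: the conclusion follows in every model of the premises.

Valid.


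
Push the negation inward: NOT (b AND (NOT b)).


De Morgan: the negation of a conjunction is the disjunction of the negations.
Distribute NOT across AND, flipping it to OR, and negate each literal.

(NOT b) OR b


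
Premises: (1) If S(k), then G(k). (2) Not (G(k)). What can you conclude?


Modus tollens: from (P → Q) and ¬Q, infer ¬P.
Q = 'G(k)' is denied; since P → Q, P must also fail.

Not (S(k)).


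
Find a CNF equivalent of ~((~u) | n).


Step 1: Apply De Morgan: ¬((¬u) ∨ n) = ¬(¬u) ∧ ¬n.
Step 2: Eliminate any double negations (¬¬X = X).

u & (~n)


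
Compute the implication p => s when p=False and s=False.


Implication is false only when antecedent is true and consequent is false.
Substitute: p=False, s=False.
False => False evaluates to True.

True


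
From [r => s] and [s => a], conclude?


Hypothetical syllogism: from (P → Q) and (Q → R), infer (P → R).
Chain the two implications through the shared middle term 's'.

r => a


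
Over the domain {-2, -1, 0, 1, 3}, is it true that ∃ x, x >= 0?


Evaluate the predicate on each element: -2:F, -1:F, 0:T, 1:T, 3:T.
Witness x = 0 satisfies the predicate.

T


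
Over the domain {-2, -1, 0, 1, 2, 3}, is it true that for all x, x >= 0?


Evaluate the predicate on each element: -2:F, -1:F, 0:T, 1:T, 2:T, 3:T.
Counterexample x = -2 fails the predicate.

F


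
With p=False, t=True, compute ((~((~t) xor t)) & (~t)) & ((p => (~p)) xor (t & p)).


Substitute p=False, t=True:
~t = False
(~t) xor t = False xor True = True
~((~t) xor t) = False
~t = False
(~((~t) xor t)) & (~t) = False & False = False
~p = True
p => (~p) = False => True = True
t & p = True & False = False
(p => (~p)) xor (t & p) = True xor False = True
((~((~t) xor t)) & (~t)) & ((p => (~p)) xor (t & p)) = False & True = False

False


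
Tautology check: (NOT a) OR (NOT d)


Build the truth table over {a, d}:
a | d | φ
---------
F | F | T
T | F | T
F | T | T
T | T | F
Counterexample at row 4: with a=T, d=T, the formula is F.

No, it is not a tautology.


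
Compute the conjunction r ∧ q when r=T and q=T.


Conjunction is true only when both operands are true.
Substitute: r=T, q=T.
T ∧ T evaluates to T.

T


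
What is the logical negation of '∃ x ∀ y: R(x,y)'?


Negation flips each quantifier (∀↔∃) and negates the inner predicate.
¬(∃ x ∀ y: φ) = ∀ x ∃ y: ¬φ.

∀ x ∃ y: ¬(R(x,y))


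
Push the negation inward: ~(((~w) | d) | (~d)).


De Morgan: the negation of a disjunction is the conjunction of the negations.
Distribute ~ across |, flipping it to &, and negate each literal.

(w & (~d)) & d


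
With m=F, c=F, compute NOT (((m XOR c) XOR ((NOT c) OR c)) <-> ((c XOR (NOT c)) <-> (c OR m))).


Substitute m=F, c=F:
m XOR c = F XOR F = F
NOT c = T
(NOT c) OR c = T OR F = T
(m XOR c) XOR ((NOT c) OR c) = F XOR T = T
NOT c = T
c XOR (NOT c) = F XOR T = T
c OR m = F OR F = F
(c XOR (NOT c)) <-> (c OR m) = T <-> F = F
((m XOR c) XOR ((NOT c) OR c)) <-> ((c XOR (NOT c)) <-> (c OR m)) = T <-> F = F
NOT (((m XOR c) XOR ((NOT c) OR c)) <-> ((c XOR (NOT c)) <-> (c OR m))) = T

T


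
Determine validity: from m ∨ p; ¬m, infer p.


This matches the form of disjunctive syllogism: the conclusion follows in every model of the premises.

Valid.


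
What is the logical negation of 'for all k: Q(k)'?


¬(for all x: φ) = there exists x: ¬φ, and ¬(there exists x: φ) = for all x: ¬φ.
Apply to the universal statement.

there exists k: NOT(Q(k))


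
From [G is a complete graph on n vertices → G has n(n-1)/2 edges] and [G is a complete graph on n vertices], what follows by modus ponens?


Modus ponens: from (P → Q) and P, infer Q.
P = 'G is a complete graph on n vertices' is asserted, and P → Q holds, so Q follows.

G has n(n-1)/2 edges.


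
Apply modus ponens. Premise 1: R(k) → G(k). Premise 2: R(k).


Modus ponens: from (P → Q) and P, infer Q.
P = 'R(k)' is asserted, and P → Q holds, so Q follows.

G(k).


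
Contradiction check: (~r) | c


Truth table over {c, r}:
c | r | φ
---------
False | False | True
True | False | True
False | True | False
True | True | True
Satisfying assignment at row 1: c=False, r=False gives True.

No, it is not a contradiction.


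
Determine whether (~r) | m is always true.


Build the truth table over {m, r}:
m | r | φ
---------
False | False | True
True | False | True
False | True | False
True | True | True
Counterexample at row 3: with m=False, r=True, the formula is False.

No, it is not a tautology.


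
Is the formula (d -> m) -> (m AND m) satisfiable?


Search for a satisfying assignment over {d, m}.
Try d=T, m=F: the formula evaluates to T.
A satisfying assignment exists.

Satisfiable.


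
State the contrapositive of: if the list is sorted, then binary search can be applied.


The contrapositive of (P → Q) is (¬Q → ¬P); it is logically equivalent to the original.
Here P = 'the list is sorted' and Q = 'binary search can be applied'.

If not (binary search can be applied), then not (the list is sorted).


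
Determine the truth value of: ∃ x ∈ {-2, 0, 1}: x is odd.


Evaluate the predicate on each element: -2:F, 0:F, 1:T.
Witness x = 1 satisfies the predicate.

T


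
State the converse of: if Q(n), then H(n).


The converse of (P → Q) is (Q → P). It is not in general equivalent to the original.
Here P = 'Q(n)' and Q = 'H(n)'.

If H(n), then Q(n).


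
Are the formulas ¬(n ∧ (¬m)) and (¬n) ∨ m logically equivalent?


Compare truth tables:
m | n | φ | ψ
-------------
F | F | T | T
T | F | T | T
F | T | F | F
T | T | T | T
The columns φ and ψ agree on every row.

Yes, they are logically equivalent.


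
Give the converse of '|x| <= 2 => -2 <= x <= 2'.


The converse of (P → Q) is (Q → P). It is not in general equivalent to the original.
Here P = '|x| <= 2' and Q = '-2 <= x <= 2'.

If -2 <= x <= 2, then |x| <= 2.


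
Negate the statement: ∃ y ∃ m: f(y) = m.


Negation flips each quantifier (∀↔∃) and negates the inner predicate.
¬(∃ y ∃ m: φ) = ∀ y ∀ m: ¬φ.

∀ y ∀ m: ¬(f(y) = m)


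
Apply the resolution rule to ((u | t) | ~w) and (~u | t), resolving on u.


The clauses contain complementary literals u and ~u.
Resolution eliminates this pair and disjoins the remaining literals (merging duplicates).

(t | ~w)


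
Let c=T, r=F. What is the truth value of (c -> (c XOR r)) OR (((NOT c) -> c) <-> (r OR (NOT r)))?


Substitute c=T, r=F:
c XOR r = T XOR F = T
c -> (c XOR r) = T -> T = T
NOT c = F
(NOT c) -> c = F -> T = T
NOT r = T
r OR (NOT r) = F OR T = T
((NOT c) -> c) <-> (r OR (NOT r)) = T <-> T = T
(c -> (c XOR r)) OR (((NOT c) -> c) <-> (r OR (NOT r))) = T OR T = T

T


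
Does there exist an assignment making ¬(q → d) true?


Search for a satisfying assignment over {d, q}.
Try d=F, q=T: the formula evaluates to T.
A satisfying assignment exists.

Satisfiable.


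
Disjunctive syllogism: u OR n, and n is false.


Disjunctive syllogism: from (P ∨ Q) and ¬P, infer Q.
One disjunct, 'n', is ruled out; the other must hold.

u


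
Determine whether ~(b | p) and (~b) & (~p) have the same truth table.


Compare truth tables:
b | p | φ | ψ
-------------
False | False | True | True
True | False | False | False
False | True | False | False
True | True | False | False
The columns φ and ψ agree on every row.

Yes, they are logically equivalent.


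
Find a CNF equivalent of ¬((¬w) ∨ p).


Step 1: Apply De Morgan: ¬((¬w) ∨ p) = ¬(¬w) ∧ ¬p.
Step 2: Eliminate any double negations (¬¬X = X).

w ∧ (¬p)


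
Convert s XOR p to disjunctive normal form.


Step 1: s ⊕ p is true exactly when they disagree: (s ∧ ¬p) ∨ (¬s ∧ p).

(s AND (NOT p)) OR ((NOT s) AND p)


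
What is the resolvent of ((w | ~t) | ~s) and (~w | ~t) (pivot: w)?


The clauses contain complementary literals w and ~w.
Resolution eliminates this pair and disjoins the remaining literals (merging duplicates).

(~s | ~t)


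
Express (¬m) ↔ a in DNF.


Step 1: (¬m) ↔ a is true exactly when both agree: ((¬m) ∧ a) ∨ (¬(¬m) ∧ ¬a).
Step 2: Eliminate any double negations (¬¬X = X).

((¬m) ∧ a) ∨ (m ∧ (¬a))


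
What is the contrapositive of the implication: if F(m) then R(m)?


The contrapositive of (P → Q) is (¬Q → ¬P); it is logically equivalent to the original.
Here P = 'F(m)' and Q = 'R(m)'.

If not (R(m)), then not (F(m)).


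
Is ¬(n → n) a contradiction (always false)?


Truth table over {n}:
n | φ
-----
F | F
T | F
Every row is false.

Yes, it is a contradiction.


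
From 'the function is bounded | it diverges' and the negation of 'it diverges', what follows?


Disjunctive syllogism: from (P ∨ Q) and ¬P, infer Q.
One disjunct, 'it diverges', is ruled out; the other must hold.

the function is bounded


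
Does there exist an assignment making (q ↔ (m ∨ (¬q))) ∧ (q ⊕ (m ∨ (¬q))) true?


Check all 4 assignments over {m, q}:
m | q | φ
---------
F | F | F
T | F | F
F | T | F
T | T | F
No assignment makes the formula true.

Unsatisfiable.


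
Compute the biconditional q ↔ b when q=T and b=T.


Biconditional is true when both operands have the same truth value.
Substitute: q=T, b=T.
T ↔ T evaluates to T.

T


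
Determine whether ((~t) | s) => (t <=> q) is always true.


Build the truth table over {q, s, t}:
q | s | t | φ
-------------
False | False | False | True
True | False | False | False
False | True | False | True
True | True | False | False
False | False | True | True
True | False | True | True
False | True | True | False
True | True | True | True
Counterexample at row 2: with q=True, s=False, t=False, the formula is False.

No, it is not a tautology.


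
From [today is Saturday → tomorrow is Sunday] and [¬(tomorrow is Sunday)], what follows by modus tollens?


Modus tollens: from (P → Q) and ¬Q, infer ¬P.
Q = 'tomorrow is Sunday' is denied; since P → Q, P must also fail.

Not (today is Saturday).


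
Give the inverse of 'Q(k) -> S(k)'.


The inverse of (P → Q) is (¬P → ¬Q). It is equivalent to the converse, not to the original.
Here P = 'Q(k)' and Q = 'S(k)'.

If not (Q(k)), then not (S(k)).


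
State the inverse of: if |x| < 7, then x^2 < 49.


The inverse of (P → Q) is (¬P → ¬Q). It is equivalent to the converse, not to the original.
Here P = '|x| < 7' and Q = 'x^2 < 49'.

If not (|x| < 7), then not (x^2 < 49).


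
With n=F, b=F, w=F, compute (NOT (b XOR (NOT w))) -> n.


Substitute n=F, b=F, w=F:
NOT w = T
b XOR (NOT w) = F XOR T = T
NOT (b XOR (NOT w)) = F
(NOT (b XOR (NOT w))) -> n = F -> F = T

T


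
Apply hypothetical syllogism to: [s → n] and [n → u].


Hypothetical syllogism: from (P → Q) and (Q → R), infer (P → R).
Chain the two implications through the shared middle term 'n'.

s → u


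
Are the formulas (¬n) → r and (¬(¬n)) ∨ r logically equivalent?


Compare truth tables:
n | r | φ | ψ
-------------
F | F | F | F
T | F | T | T
F | T | T | T
T | T | T | T
The columns φ and ψ agree on every row.

Yes, they are logically equivalent.


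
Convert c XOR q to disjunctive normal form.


Step 1: c ⊕ q is true exactly when they disagree: (c ∧ ¬q) ∨ (¬c ∧ q).

(c AND (NOT q)) OR ((NOT c) AND q)


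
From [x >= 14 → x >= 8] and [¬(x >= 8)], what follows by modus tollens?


Modus tollens: from (P → Q) and ¬Q, infer ¬P.
Q = 'x >= 8' is denied; since P → Q, P must also fail.

Not (x >= 14).


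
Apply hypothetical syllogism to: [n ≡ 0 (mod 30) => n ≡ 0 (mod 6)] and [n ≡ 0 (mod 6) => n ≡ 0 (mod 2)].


Hypothetical syllogism: from (P → Q) and (Q → R), infer (P → R).
Chain the two implications through the shared middle term 'n ≡ 0 (mod 6)'.

n ≡ 0 (mod 30) => n ≡ 0 (mod 2)


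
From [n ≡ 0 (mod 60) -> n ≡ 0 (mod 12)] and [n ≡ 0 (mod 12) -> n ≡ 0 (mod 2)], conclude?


Hypothetical syllogism: from (P → Q) and (Q → R), infer (P → R).
Chain the two implications through the shared middle term 'n ≡ 0 (mod 12)'.

n ≡ 0 (mod 60) -> n ≡ 0 (mod 2)


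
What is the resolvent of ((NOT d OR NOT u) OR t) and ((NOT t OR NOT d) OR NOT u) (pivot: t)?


The clauses contain complementary literals t and NOTt.
Resolution eliminates this pair and disjoins the remaining literals (merging duplicates).

(NOT u OR NOT d)


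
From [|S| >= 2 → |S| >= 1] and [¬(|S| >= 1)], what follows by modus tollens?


Modus tollens: from (P → Q) and ¬Q, infer ¬P.
Q = '|S| >= 1' is denied; since P → Q, P must also fail.

Not (|S| >= 2).


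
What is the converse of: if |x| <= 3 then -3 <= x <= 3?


The converse of (P → Q) is (Q → P). It is not in general equivalent to the original.
Here P = '|x| <= 3' and Q = '-3 <= x <= 3'.

If -3 <= x <= 3, then |x| <= 3.


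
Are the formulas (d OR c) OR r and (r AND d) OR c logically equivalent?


Compare truth tables:
c | d | r | φ | ψ
-----------------
F | F | F | F | F
T | F | F | T | T
F | T | F | T | F
T | T | F | T | T
F | F | T | T | F
T | F | T | T | T
F | T | T | T | T
T | T | T | T | T
They differ at row 3 (c=F, d=T, r=F): φ=T but ψ=F.

No, they are not logically equivalent.


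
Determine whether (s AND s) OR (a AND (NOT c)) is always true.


Build the truth table over {a, c, s}:
a | c | s | φ
-------------
F | F | F | F
T | F | F | T
F | T | F | F
T | T | F | F
F | F | T | T
T | F | T | T
F | T | T | T
T | T | T | T
Counterexample at row 1: with a=F, c=F, s=F, the formula is F.

No, it is not a tautology.


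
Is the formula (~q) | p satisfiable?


Search for a satisfying assignment over {p, q}.
Try p=False, q=False: the formula evaluates to True.
A satisfying assignment exists.

Satisfiable.


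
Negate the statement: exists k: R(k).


¬(forall x: φ) = exists x: ¬φ, and ¬(exists x: φ) = forall x: ¬φ.
Apply to the existential statement.

forall k: ~(R(k))


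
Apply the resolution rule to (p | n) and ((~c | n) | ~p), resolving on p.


The clauses contain complementary literals p and ~p.
Resolution eliminates this pair and disjoins the remaining literals (merging duplicates).

(n | ~c)


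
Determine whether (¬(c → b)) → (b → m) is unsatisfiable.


Truth table over {b, c, m}:
b | c | m | φ
-------------
F | F | F | T
T | F | F | T
F | T | F | T
T | T | F | T
F | F | T | T
T | F | T | T
F | T | T | T
T | T | T | T
Satisfying assignment at row 1: b=F, c=F, m=F gives T.

No, it is not a contradiction.


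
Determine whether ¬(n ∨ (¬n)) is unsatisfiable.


Truth table over {n}:
n | φ
-----
F | F
T | F
Every row is false.

Yes, it is a contradiction.


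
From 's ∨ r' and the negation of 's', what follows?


Disjunctive syllogism: from (P ∨ Q) and ¬P, infer Q.
One disjunct, 's', is ruled out; the other must hold.

r


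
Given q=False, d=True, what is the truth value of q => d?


Implication is false only when antecedent is true and consequent is false.
Substitute: q=False, d=True.
False => True evaluates to True.

True


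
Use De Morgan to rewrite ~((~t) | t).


De Morgan: the negation of a disjunction is the conjunction of the negations.
Distribute ~ across |, flipping it to &, and negate each literal.

t & (~t)


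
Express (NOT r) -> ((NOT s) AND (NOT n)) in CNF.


Step 1: Rewrite (¬r) → ((¬s) ∧ (¬n)) as ¬(¬r) ∨ ((¬s) ∧ (¬n)).
Step 2: Distribute ∨ over ∧.
Step 3: Eliminate any double negations (¬¬X = X).

(r OR (NOT s)) AND (r OR (NOT n))


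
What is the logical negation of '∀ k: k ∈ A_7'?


¬(∀ x: φ) = ∃ x: ¬φ, and ¬(∃ x: φ) = ∀ x: ¬φ.
Apply to the universal statement.

∃ k: ¬(k ∈ A_7)


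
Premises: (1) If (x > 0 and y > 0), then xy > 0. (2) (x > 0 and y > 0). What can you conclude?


Modus ponens: from (P → Q) and P, infer Q.
P = '(x > 0 and y > 0)' is asserted, and P → Q holds, so Q follows.

xy > 0.


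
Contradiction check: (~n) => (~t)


Truth table over {n, t}:
n | t | φ
---------
False | False | True
True | False | True
False | True | False
True | True | True
Satisfying assignment at row 1: n=False, t=False gives True.

No, it is not a contradiction.


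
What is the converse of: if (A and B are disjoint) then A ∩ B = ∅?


The converse of (P → Q) is (Q → P). It is not in general equivalent to the original.
Here P = '(A and B are disjoint)' and Q = 'A ∩ B = ∅'.

If A ∩ B = ∅, then (A and B are disjoint).
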